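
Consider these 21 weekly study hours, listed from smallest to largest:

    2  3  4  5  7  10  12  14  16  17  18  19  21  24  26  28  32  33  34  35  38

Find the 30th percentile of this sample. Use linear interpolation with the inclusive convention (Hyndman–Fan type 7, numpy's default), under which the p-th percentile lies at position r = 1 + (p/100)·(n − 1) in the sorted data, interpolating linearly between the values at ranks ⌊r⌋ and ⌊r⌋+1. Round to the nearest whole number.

n = 21.
r = 1 + (30/100)·(21 − 1) = 1 + 6 = 7.
r is an integer, so P30 is the value at rank 7: 12.

12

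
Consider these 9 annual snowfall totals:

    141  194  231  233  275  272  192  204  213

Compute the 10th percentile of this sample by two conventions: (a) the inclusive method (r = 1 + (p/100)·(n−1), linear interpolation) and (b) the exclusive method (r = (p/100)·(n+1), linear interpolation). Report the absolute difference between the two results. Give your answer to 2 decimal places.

Sorted: 141, 192, 194, 204, 213, 231, 233, 272, 275.
n = 9.
(a) r = 1.8; between ranks 1 (141) and 2 (192): 181.8.
(b) r = 1 → value at rank 1 = 141.
|181.8 − 141| = 40.8.

40.80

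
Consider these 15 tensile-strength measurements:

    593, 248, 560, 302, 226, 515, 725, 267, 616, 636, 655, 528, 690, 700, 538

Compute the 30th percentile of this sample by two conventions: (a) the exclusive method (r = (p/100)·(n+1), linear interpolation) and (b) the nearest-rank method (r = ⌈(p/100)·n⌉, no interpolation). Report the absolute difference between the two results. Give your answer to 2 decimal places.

Sorted: 226, 248, 267, 302, 515, 528, 538, 560, 593, 616, 636, 655, 690, 700, 725.
n = 15.
(a) r = 4.8; between ranks 4 (302) and 5 (515): 472.4.
(b) the nearest-rank method: rank 5 → 515.
|472.4 − 515| = 42.6.

42.60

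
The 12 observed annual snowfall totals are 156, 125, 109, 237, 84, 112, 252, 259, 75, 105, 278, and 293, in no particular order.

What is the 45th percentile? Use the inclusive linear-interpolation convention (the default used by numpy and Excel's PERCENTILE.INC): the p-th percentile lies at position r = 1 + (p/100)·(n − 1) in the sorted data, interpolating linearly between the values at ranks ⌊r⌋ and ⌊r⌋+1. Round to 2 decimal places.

Sorted: 75, 84, 105, 109, 112, 125, 156, 237, 252, 259, 278, 293.
n = 12.
r = 1 + (45/100)·(12 − 1) = 1 + 4.95 = 5.95.
Rank 5 is 112 and rank 6 is 125.
Interpolate: 112 + 0.95·(125 − 112) = 112 + 0.95·13 = 124.35.

124.35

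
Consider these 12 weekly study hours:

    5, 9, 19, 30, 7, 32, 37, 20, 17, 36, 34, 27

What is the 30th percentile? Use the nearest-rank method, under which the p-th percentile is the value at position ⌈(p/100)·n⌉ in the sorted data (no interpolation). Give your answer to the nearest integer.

Sorted: 5, 7, 9, 17, 19, 20, 27, 30, 32, 34, 36, 37.
n = 12.
Position = ⌈30/100 · 12⌉ = ⌈3.6⌉ = 4.
The value at rank 4 is 17.

17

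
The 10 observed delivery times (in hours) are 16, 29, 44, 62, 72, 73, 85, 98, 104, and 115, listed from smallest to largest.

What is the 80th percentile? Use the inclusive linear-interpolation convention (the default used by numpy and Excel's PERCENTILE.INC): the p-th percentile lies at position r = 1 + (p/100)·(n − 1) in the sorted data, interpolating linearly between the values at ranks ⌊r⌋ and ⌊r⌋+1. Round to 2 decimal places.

99.20

n = 10.
r = 1 + (80/100)·(10 − 1) = 1 + 7.2 = 8.2.
Rank 8 is 98 and rank 9 is 104.
Interpolate: 98 + 0.2·(104 − 98) = 98 + 0.2·6 = 99.2.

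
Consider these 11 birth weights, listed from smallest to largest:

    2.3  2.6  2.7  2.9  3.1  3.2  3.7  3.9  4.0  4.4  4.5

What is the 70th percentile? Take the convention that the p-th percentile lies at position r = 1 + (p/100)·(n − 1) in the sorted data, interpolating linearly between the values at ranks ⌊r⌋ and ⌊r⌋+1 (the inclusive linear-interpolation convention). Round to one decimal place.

n = 11.
r = 1 + (70/100)·(11 − 1) = 1 + 7 = 8.
r is an integer, so P70 is the value at rank 8: 3.9.

3.9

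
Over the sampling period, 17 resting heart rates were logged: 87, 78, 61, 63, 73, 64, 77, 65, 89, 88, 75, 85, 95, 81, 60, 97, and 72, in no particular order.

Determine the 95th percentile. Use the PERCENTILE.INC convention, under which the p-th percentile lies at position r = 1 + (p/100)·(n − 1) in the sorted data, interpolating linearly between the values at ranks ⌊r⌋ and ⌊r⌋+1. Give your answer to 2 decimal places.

95.40

Sorted: 60, 61, 63, 64, 65, 72, 73, 75, 77, 78, 81, 85, 87, 88, 89, 95, 97.
n = 17.
r = 1 + (95/100)·(17 − 1) = 1 + 15.2 = 16.2.
Rank 16 is 95 and rank 17 is 97.
Interpolate: 95 + 0.2·(97 − 95) = 95 + 0.2·2 = 95.4.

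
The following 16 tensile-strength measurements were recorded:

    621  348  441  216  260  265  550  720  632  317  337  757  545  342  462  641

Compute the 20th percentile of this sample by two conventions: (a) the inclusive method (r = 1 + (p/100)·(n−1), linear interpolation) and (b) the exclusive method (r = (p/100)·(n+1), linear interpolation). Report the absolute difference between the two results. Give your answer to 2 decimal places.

31.20

Sorted: 216, 260, 265, 317, 337, 342, 348, 441, 462, 545, 550, 621, 632, 641, 720, 757.
n = 16.
(a) r = 4 → value at rank 4 = 317.
(b) r = 3.4; between ranks 3 (265) and 4 (317): 285.8.
|317 − 285.8| = 31.2.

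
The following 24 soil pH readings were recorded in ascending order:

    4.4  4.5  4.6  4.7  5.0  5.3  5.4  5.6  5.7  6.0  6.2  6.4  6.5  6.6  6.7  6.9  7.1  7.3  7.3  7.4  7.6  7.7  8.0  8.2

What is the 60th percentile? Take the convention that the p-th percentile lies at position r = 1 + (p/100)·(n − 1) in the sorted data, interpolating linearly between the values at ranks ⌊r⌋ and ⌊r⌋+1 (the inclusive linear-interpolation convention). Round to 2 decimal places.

n = 24.
r = 1 + (60/100)·(24 − 1) = 1 + 13.8 = 14.8.
Rank 14 is 6.6 and rank 15 is 6.7.
Interpolate: 6.6 + 0.8·(6.7 − 6.6) = 6.6 + 0.8·0.1 = 6.68.

6.68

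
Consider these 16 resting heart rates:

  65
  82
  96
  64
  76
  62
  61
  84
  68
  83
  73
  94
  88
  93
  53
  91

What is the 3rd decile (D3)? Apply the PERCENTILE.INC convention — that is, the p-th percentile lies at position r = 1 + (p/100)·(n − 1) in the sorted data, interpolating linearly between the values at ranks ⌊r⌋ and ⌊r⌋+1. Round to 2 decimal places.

66.50

Sorted: 53, 61, 62, 64, 65, 68, 73, 76, 82, 83, 84, 88, 91, 93, 94, 96.
n = 16.
r = 1 + (30/100)·(16 − 1) = 1 + 4.5 = 5.5.
Rank 5 is 65 and rank 6 is 68.
Interpolate: 65 + 0.5·(68 − 65) = 65 + 0.5·3 = 66.5.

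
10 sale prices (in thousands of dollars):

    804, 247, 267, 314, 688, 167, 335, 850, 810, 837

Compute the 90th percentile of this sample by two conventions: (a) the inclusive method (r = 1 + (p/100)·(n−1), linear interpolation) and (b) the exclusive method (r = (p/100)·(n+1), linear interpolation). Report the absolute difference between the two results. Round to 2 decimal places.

Sorted: 167, 247, 267, 314, 335, 688, 804, 810, 837, 850.
n = 10.
(a) r = 9.1; between ranks 9 (837) and 10 (850): 838.3.
(b) r = 9.9; between ranks 9 (837) and 10 (850): 848.7.
|838.3 − 848.7| = 10.4.

10.40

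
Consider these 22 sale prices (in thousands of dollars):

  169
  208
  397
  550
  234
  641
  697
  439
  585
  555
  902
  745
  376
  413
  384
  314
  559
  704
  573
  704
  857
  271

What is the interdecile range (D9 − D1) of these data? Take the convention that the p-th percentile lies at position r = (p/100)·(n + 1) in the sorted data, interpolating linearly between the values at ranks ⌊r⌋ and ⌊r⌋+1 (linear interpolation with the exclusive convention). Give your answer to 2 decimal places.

607.60

Sorted: 169, 208, 234, 271, 314, 376, 384, 397, 413, 439, 550, 555, 559, 573, 585, 641, 697, 704, 704, 745, 857, 902.
n = 22.
P10: r = 2.3; ranks 2–3 are 208, 234; interpolating gives 215.8.
P90: r = 20.7; ranks 20–21 are 745, 857; interpolating gives 823.4.
Difference: 823.4 − 215.8 = 607.6.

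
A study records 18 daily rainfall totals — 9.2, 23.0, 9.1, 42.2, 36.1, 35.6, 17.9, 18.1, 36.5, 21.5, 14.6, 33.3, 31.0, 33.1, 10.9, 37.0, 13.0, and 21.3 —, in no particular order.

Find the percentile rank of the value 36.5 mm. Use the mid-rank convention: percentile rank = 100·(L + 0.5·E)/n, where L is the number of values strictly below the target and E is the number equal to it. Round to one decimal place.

Sorted: 9.1, 9.2, 10.9, 13.0, 14.6, 17.9, 18.1, 21.3, 21.5, 23.0, 31.0, 33.1, 33.3, 35.6, 36.1, 36.5, 37.0, 42.2.
Count below 36.5: L = 15; count equal: E = 1; n = 18.
Percentile rank = 100·(15 + 0.5·1)/18 = 100·15.5/18 = 86.11.

86.1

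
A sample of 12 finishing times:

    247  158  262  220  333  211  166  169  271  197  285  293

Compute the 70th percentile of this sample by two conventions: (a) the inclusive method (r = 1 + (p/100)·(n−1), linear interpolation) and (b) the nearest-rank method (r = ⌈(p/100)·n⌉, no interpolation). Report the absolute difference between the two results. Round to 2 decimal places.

2.70

Sorted: 158, 166, 169, 197, 211, 220, 247, 262, 271, 285, 293, 333.
n = 12.
(a) r = 8.7; between ranks 8 (262) and 9 (271): 268.3.
(b) the nearest-rank method: rank 9 → 271.
|268.3 − 271| = 2.7.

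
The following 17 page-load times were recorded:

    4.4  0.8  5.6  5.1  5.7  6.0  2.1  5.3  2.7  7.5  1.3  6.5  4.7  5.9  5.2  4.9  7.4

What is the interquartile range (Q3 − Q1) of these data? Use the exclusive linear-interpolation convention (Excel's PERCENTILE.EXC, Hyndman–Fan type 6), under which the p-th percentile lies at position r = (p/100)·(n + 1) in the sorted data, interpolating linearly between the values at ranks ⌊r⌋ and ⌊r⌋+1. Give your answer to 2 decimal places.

2.40

Sorted: 0.8, 1.3, 2.1, 2.7, 4.4, 4.7, 4.9, 5.1, 5.2, 5.3, 5.6, 5.7, 5.9, 6.0, 6.5, 7.4, 7.5.
n = 17.
P25: r = 4.5; ranks 4–5 are 2.7, 4.4; interpolating gives 3.55.
P75: r = 13.5; ranks 13–14 are 5.9, 6.0; interpolating gives 5.95.
Difference: 5.95 − 3.55 = 2.4.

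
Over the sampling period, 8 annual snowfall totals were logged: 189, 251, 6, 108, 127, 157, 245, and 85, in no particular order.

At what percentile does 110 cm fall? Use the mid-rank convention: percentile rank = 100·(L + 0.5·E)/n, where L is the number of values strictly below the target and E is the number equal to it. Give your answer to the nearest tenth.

Sorted: 6, 85, 108, 127, 157, 189, 245, 251.
Count below 110: L = 3; count equal: E = 0; n = 8.
Percentile rank = 100·(3 + 0.5·0)/8 = 100·3/8 = 37.5.

37.5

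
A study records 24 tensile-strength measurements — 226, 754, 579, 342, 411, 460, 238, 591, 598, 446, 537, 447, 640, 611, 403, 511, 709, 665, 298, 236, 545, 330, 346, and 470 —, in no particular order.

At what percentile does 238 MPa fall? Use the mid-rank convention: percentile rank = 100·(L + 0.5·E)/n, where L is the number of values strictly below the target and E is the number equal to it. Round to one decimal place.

10.4

Sorted: 226, 236, 238, 298, 330, 342, 346, 403, 411, 446, 447, 460, 470, 511, 537, 545, 579, 591, 598, 611, 640, 665, 709, 754.
Count below 238: L = 2; count equal: E = 1; n = 24.
Percentile rank = 100·(2 + 0.5·1)/24 = 100·2.5/24 = 10.42.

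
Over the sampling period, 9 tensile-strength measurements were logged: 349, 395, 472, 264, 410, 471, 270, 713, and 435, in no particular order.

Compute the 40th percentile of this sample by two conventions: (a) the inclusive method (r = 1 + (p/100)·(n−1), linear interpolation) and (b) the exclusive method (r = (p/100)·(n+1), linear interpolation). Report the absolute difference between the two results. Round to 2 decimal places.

3.00

Sorted: 264, 270, 349, 395, 410, 435, 471, 472, 713.
n = 9.
(a) r = 4.2; between ranks 4 (395) and 5 (410): 398.
(b) r = 4 → value at rank 4 = 395.
|398 − 395| = 3.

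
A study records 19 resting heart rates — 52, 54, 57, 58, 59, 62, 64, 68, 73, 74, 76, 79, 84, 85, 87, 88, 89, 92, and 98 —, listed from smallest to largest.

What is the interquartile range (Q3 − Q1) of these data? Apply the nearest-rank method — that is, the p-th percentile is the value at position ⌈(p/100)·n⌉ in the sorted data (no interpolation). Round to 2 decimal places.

28.00

n = 19.
P25: rank ⌈25/100·19⌉ = 5 → 59.
P75: rank ⌈75/100·19⌉ = 15 → 87.
Difference: 87 − 59 = 28.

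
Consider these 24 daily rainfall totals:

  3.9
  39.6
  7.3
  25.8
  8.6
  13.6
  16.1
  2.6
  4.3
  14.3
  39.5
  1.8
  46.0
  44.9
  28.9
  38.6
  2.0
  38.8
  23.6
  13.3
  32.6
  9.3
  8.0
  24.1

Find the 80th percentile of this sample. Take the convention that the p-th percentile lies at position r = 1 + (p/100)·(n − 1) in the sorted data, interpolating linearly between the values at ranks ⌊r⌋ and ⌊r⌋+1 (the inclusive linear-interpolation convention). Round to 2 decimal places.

Sorted: 1.8, 2.0, 2.6, 3.9, 4.3, 7.3, 8.0, 8.6, 9.3, 13.3, 13.6, 14.3, 16.1, 23.6, 24.1, 25.8, 28.9, 32.6, 38.6, 38.8, 39.5, 39.6, 44.9, 46.0.
n = 24.
r = 1 + (80/100)·(24 − 1) = 1 + 18.4 = 19.4.
Rank 19 is 38.6 and rank 20 is 38.8.
Interpolate: 38.6 + 0.4·(38.8 − 38.6) = 38.6 + 0.4·0.2 = 38.68.

38.68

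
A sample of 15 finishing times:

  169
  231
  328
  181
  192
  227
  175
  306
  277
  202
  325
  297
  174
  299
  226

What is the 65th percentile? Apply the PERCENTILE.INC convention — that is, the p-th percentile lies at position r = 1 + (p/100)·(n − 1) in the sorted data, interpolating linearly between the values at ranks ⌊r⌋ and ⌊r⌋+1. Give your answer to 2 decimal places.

279.00

Sorted: 169, 174, 175, 181, 192, 202, 226, 227, 231, 277, 297, 299, 306, 325, 328.
n = 15.
r = 1 + (65/100)·(15 − 1) = 1 + 9.1 = 10.1.
Rank 10 is 277 and rank 11 is 297.
Interpolate: 277 + 0.1·(297 − 277) = 277 + 0.1·20 = 279.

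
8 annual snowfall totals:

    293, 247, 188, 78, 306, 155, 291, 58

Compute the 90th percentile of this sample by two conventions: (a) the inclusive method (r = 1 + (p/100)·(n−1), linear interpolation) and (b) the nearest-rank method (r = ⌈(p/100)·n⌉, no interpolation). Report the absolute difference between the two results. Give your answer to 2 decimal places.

Sorted: 58, 78, 155, 188, 247, 291, 293, 306.
n = 8.
(a) r = 7.3; between ranks 7 (293) and 8 (306): 296.9.
(b) the nearest-rank method: rank 8 → 306.
|296.9 − 306| = 9.1.

9.10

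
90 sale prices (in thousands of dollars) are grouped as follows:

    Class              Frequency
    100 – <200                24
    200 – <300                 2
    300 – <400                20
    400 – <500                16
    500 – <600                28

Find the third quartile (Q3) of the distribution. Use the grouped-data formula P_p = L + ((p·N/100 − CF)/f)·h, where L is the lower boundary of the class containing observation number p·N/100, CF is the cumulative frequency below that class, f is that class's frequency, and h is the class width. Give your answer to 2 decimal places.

519.64

N = 90; target position k = 75/100 · 90 = 67.5.
Cumulative frequencies: 24, 26, 46, 62, 90.
Observation 67.5 falls in the class 500 – <600.
L = 500, CF = 62, f = 28, h = 100.
P75 = 500 + ((67.5 − 62)/28)·100 = 500 + 19.6429 = 519.643.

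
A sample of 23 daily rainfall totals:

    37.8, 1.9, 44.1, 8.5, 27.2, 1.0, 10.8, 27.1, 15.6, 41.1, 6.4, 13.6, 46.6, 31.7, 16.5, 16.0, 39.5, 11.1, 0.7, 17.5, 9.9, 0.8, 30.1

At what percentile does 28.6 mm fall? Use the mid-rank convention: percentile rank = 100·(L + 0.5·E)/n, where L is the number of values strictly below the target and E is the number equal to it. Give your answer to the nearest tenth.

Sorted: 0.7, 0.8, 1.0, 1.9, 6.4, 8.5, 9.9, 10.8, 11.1, 13.6, 15.6, 16.0, 16.5, 17.5, 27.1, 27.2, 30.1, 31.7, 37.8, 39.5, 41.1, 44.1, 46.6.
Count below 28.6: L = 16; count equal: E = 0; n = 23.
Percentile rank = 100·(16 + 0.5·0)/23 = 100·16/23 = 69.57.

69.6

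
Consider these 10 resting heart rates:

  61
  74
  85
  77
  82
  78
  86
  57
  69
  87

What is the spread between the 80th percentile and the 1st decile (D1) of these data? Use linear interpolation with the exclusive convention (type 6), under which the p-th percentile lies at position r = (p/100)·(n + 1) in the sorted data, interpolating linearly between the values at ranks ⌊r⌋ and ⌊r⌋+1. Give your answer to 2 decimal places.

28.40

Sorted: 57, 61, 69, 74, 77, 78, 82, 85, 86, 87.
n = 10.
P10: r = 1.1; ranks 1–2 are 57, 61; interpolating gives 57.4.
P80: r = 8.8; ranks 8–9 are 85, 86; interpolating gives 85.8.
Difference: 85.8 − 57.4 = 28.4.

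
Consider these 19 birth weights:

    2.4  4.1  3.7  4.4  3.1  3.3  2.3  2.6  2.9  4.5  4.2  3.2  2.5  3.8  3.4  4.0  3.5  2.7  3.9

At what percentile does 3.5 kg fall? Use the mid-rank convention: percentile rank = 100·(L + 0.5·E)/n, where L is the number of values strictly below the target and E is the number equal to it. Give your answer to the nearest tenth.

Sorted: 2.3, 2.4, 2.5, 2.6, 2.7, 2.9, 3.1, 3.2, 3.3, 3.4, 3.5, 3.7, 3.8, 3.9, 4.0, 4.1, 4.2, 4.4, 4.5.
Count below 3.5: L = 10; count equal: E = 1; n = 19.
Percentile rank = 100·(10 + 0.5·1)/19 = 100·10.5/19 = 55.26.

55.3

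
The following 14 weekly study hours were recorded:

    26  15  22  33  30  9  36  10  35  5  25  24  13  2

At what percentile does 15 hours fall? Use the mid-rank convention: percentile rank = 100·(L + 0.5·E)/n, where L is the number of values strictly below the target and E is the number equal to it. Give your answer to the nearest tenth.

39.3

Sorted: 2, 5, 9, 10, 13, 15, 22, 24, 25, 26, 30, 33, 35, 36.
Count below 15: L = 5; count equal: E = 1; n = 14.
Percentile rank = 100·(5 + 0.5·1)/14 = 100·5.5/14 = 39.29.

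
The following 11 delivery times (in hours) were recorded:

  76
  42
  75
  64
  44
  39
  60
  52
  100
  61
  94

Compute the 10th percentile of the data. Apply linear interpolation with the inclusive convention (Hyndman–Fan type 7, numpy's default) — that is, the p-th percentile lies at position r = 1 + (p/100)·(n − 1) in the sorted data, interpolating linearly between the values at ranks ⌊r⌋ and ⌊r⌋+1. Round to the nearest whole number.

Sorted: 39, 42, 44, 52, 60, 61, 64, 75, 76, 94, 100.
n = 11.
r = 1 + (10/100)·(11 − 1) = 1 + 1 = 2.
r is an integer, so P10 is the value at rank 2: 42.

42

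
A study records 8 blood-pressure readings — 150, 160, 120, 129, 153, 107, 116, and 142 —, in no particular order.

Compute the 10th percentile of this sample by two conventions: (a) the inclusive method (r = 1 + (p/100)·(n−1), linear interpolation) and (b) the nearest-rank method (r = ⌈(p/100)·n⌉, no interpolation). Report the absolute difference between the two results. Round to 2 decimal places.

6.30

Sorted: 107, 116, 120, 129, 142, 150, 153, 160.
n = 8.
(a) r = 1.7; between ranks 1 (107) and 2 (116): 113.3.
(b) the nearest-rank method: rank 1 → 107.
|113.3 − 107| = 6.3.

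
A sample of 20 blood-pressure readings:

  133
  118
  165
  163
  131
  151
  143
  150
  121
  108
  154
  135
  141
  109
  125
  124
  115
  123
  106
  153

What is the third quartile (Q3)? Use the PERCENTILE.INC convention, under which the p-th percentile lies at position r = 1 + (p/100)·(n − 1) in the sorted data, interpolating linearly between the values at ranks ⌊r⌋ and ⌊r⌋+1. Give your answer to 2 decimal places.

150.25

Sorted: 106, 108, 109, 115, 118, 121, 123, 124, 125, 131, 133, 135, 141, 143, 150, 151, 153, 154, 163, 165.
n = 20.
r = 1 + (75/100)·(20 − 1) = 1 + 14.25 = 15.25.
Rank 15 is 150 and rank 16 is 151.
Interpolate: 150 + 0.25·(151 − 150) = 150 + 0.25·1 = 150.25.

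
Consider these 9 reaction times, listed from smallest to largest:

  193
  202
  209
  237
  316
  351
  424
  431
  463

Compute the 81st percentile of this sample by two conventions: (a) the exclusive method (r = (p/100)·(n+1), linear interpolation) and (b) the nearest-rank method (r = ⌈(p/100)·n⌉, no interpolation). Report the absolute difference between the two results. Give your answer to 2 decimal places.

3.20

n = 9.
(a) r = 8.1; between ranks 8 (431) and 9 (463): 434.2.
(b) the nearest-rank method: rank 8 → 431.
|434.2 − 431| = 3.2.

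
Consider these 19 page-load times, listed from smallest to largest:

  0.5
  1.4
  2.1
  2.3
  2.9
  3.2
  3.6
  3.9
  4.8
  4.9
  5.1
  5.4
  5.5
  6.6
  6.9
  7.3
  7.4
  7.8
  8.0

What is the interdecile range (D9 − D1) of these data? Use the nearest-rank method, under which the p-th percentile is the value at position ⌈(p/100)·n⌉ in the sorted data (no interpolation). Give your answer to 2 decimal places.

n = 19.
P10: rank ⌈10/100·19⌉ = 2 → 1.4.
P90: rank ⌈90/100·19⌉ = 18 → 7.8.
Difference: 7.8 − 1.4 = 6.4.

6.40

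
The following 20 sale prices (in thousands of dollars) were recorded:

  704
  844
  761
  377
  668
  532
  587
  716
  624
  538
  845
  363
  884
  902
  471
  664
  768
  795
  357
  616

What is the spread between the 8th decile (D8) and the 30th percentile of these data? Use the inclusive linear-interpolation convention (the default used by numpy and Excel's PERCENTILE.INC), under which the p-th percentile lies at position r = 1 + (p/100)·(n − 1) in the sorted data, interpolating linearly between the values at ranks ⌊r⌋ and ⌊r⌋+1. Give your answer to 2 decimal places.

Sorted: 357, 363, 377, 471, 532, 538, 587, 616, 624, 664, 668, 704, 716, 761, 768, 795, 844, 845, 884, 902.
n = 20.
P30: r = 6.7; ranks 6–7 are 538, 587; interpolating gives 572.3.
P80: r = 16.2; ranks 16–17 are 795, 844; interpolating gives 804.8.
Difference: 804.8 − 572.3 = 232.5.

232.50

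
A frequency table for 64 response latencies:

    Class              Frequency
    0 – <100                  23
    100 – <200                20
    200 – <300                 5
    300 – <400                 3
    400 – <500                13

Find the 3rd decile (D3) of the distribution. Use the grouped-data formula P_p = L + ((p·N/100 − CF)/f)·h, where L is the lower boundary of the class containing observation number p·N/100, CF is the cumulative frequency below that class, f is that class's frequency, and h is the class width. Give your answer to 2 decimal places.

83.48

N = 64; target position k = 30/100 · 64 = 19.2.
Cumulative frequencies: 23, 43, 48, 51, 64.
Observation 19.2 falls in the class 0 – <100.
L = 0, CF = 0, f = 23, h = 100.
P30 = 0 + ((19.2 − 0)/23)·100 = 0 + 83.4783 = 83.4783.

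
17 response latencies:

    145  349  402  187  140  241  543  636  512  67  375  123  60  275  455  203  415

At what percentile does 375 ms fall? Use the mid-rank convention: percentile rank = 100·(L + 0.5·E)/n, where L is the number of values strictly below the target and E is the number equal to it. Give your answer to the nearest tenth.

Sorted: 60, 67, 123, 140, 145, 187, 203, 241, 275, 349, 375, 402, 415, 455, 512, 543, 636.
Count below 375: L = 10; count equal: E = 1; n = 17.
Percentile rank = 100·(10 + 0.5·1)/17 = 100·10.5/17 = 61.76.

61.8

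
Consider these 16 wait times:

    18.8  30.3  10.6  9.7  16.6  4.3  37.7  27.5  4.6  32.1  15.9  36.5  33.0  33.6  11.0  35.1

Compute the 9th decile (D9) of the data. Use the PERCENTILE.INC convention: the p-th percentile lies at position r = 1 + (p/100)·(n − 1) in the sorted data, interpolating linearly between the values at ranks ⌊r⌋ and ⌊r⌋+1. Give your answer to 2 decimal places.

35.80

Sorted: 4.3, 4.6, 9.7, 10.6, 11.0, 15.9, 16.6, 18.8, 27.5, 30.3, 32.1, 33.0, 33.6, 35.1, 36.5, 37.7.
n = 16.
r = 1 + (90/100)·(16 − 1) = 1 + 13.5 = 14.5.
Rank 14 is 35.1 and rank 15 is 36.5.
Interpolate: 35.1 + 0.5·(36.5 − 35.1) = 35.1 + 0.5·1.4 = 35.8.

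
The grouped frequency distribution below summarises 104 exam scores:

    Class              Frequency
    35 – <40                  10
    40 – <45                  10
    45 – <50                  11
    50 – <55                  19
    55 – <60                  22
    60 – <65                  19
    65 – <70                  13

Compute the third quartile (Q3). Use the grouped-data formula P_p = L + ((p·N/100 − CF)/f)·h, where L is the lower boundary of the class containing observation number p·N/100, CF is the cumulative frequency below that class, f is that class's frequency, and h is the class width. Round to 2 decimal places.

61.58

N = 104; target position k = 75/100 · 104 = 78.
Cumulative frequencies: 10, 20, 31, 50, 72, 91, 104.
Observation 78 falls in the class 60 – <65.
L = 60, CF = 72, f = 19, h = 5.
P75 = 60 + ((78 − 72)/19)·5 = 60 + 1.57895 = 61.5789.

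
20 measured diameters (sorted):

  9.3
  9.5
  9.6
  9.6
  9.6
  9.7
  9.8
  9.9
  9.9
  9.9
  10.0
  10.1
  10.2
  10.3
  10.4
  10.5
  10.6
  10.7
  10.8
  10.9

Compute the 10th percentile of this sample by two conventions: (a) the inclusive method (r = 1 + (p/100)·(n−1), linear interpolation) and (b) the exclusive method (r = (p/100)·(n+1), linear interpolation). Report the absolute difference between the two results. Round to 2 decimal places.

0.08

n = 20.
(a) r = 2.9; between ranks 2 (9.5) and 3 (9.6): 9.59.
(b) r = 2.1; between ranks 2 (9.5) and 3 (9.6): 9.51.
|9.59 − 9.51| = 0.08.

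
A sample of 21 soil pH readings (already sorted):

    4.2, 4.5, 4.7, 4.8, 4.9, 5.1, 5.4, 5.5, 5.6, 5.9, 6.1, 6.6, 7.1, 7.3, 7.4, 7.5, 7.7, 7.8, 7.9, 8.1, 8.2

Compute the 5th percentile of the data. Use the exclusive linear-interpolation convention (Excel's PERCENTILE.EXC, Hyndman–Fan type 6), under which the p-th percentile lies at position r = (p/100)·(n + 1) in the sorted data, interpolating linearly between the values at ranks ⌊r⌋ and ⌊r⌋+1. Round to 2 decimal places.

n = 21.
r = (5/100)·(21 + 1) = 1.1.
Rank 1 is 4.2 and rank 2 is 4.5.
Interpolate: 4.2 + 0.1·(4.5 − 4.2) = 4.2 + 0.1·0.3 = 4.23.

4.23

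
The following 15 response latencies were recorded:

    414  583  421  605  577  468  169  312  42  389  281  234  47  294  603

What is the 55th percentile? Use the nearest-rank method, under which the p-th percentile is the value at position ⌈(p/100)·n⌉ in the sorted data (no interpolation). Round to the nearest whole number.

414

Sorted: 42, 47, 169, 234, 281, 294, 312, 389, 414, 421, 468, 577, 583, 603, 605.
n = 15.
Position = ⌈55/100 · 15⌉ = ⌈8.25⌉ = 9.
The value at rank 9 is 414.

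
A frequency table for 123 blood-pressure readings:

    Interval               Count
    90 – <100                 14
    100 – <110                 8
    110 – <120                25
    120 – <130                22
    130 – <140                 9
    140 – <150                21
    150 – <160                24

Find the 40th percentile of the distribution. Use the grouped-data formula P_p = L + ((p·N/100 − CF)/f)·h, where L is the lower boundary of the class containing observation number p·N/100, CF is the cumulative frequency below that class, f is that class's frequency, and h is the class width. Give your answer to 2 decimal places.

121.00

N = 123; target position k = 40/100 · 123 = 49.2.
Cumulative frequencies: 14, 22, 47, 69, 78, 99, 123.
Observation 49.2 falls in the class 120 – <130.
L = 120, CF = 47, f = 22, h = 10.
P40 = 120 + ((49.2 − 47)/22)·10 = 120 + 1 = 121.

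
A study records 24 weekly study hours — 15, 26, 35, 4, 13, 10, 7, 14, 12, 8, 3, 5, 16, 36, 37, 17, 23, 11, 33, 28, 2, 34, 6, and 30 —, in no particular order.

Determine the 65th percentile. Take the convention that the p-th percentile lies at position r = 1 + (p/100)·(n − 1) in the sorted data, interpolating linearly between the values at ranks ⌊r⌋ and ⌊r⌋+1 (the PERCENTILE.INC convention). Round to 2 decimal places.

22.70

Sorted: 2, 3, 4, 5, 6, 7, 8, 10, 11, 12, 13, 14, 15, 16, 17, 23, 26, 28, 30, 33, 34, 35, 36, 37.
n = 24.
r = 1 + (65/100)·(24 − 1) = 1 + 14.95 = 15.95.
Rank 15 is 17 and rank 16 is 23.
Interpolate: 17 + 0.95·(23 − 17) = 17 + 0.95·6 = 22.7.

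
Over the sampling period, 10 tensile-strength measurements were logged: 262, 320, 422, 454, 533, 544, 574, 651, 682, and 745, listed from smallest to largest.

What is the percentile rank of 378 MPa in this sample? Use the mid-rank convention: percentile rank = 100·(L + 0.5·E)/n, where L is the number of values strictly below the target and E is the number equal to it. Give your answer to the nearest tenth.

20.0

Count below 378: L = 2; count equal: E = 0; n = 10.
Percentile rank = 100·(2 + 0.5·0)/10 = 100·2/10 = 20.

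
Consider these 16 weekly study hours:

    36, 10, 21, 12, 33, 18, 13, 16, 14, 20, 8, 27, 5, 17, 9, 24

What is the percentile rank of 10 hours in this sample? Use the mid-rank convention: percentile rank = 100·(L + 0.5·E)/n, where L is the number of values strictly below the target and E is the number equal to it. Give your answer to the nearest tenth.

Sorted: 5, 8, 9, 10, 12, 13, 14, 16, 17, 18, 20, 21, 24, 27, 33, 36.
Count below 10: L = 3; count equal: E = 1; n = 16.
Percentile rank = 100·(3 + 0.5·1)/16 = 100·3.5/16 = 21.88.

21.9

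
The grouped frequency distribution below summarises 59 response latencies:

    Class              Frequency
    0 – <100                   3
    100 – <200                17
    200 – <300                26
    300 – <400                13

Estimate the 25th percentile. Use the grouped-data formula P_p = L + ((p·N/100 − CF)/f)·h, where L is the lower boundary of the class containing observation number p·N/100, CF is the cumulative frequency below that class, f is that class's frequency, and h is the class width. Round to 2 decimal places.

169.12

N = 59; target position k = 25/100 · 59 = 14.75.
Cumulative frequencies: 3, 20, 46, 59.
Observation 14.75 falls in the class 100 – <200.
L = 100, CF = 3, f = 17, h = 100.
P25 = 100 + ((14.75 − 3)/17)·100 = 100 + 69.1176 = 169.118.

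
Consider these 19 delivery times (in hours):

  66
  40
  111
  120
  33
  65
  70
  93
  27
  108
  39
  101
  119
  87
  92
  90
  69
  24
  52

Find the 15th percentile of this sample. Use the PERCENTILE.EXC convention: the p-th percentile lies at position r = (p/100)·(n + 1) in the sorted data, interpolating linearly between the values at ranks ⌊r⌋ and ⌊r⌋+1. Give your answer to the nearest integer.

Sorted: 24, 27, 33, 39, 40, 52, 65, 66, 69, 70, 87, 90, 92, 93, 101, 108, 111, 119, 120.
n = 19.
r = (15/100)·(19 + 1) = 3.
r is an integer, so P15 is the value at rank 3: 33.

33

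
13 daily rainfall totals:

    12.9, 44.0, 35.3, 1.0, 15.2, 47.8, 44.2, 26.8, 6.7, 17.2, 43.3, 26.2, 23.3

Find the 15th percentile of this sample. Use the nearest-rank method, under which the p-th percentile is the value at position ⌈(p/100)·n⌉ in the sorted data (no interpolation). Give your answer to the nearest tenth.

Sorted: 1.0, 6.7, 12.9, 15.2, 17.2, 23.3, 26.2, 26.8, 35.3, 43.3, 44.0, 44.2, 47.8.
n = 13.
Position = ⌈15/100 · 13⌉ = ⌈1.95⌉ = 2.
The value at rank 2 is 6.7.

6.7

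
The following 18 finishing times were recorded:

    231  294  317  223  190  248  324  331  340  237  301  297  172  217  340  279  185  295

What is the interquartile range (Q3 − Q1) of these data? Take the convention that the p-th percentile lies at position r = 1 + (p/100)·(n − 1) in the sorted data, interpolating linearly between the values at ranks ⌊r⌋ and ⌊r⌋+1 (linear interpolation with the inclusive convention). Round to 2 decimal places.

88.00

Sorted: 172, 185, 190, 217, 223, 231, 237, 248, 279, 294, 295, 297, 301, 317, 324, 331, 340, 340.
n = 18.
P25: r = 5.25; ranks 5–6 are 223, 231; interpolating gives 225.
P75: r = 13.75; ranks 13–14 are 301, 317; interpolating gives 313.
Difference: 313 − 225 = 88.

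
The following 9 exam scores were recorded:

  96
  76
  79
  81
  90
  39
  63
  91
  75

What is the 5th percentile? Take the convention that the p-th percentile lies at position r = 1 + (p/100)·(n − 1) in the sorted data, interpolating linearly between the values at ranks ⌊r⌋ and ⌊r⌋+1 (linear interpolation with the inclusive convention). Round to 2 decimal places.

Sorted: 39, 63, 75, 76, 79, 81, 90, 91, 96.
n = 9.
r = 1 + (5/100)·(9 − 1) = 1 + 0.4 = 1.4.
Rank 1 is 39 and rank 2 is 63.
Interpolate: 39 + 0.4·(63 − 39) = 39 + 0.4·24 = 48.6.

48.60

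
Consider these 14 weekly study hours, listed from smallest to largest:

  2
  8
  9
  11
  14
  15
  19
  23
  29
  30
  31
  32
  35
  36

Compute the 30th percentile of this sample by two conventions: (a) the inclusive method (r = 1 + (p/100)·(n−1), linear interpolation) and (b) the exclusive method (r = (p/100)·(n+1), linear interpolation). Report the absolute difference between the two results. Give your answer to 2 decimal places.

n = 14.
(a) r = 4.9; between ranks 4 (11) and 5 (14): 13.7.
(b) r = 4.5; between ranks 4 (11) and 5 (14): 12.5.
|13.7 − 12.5| = 1.2.

1.20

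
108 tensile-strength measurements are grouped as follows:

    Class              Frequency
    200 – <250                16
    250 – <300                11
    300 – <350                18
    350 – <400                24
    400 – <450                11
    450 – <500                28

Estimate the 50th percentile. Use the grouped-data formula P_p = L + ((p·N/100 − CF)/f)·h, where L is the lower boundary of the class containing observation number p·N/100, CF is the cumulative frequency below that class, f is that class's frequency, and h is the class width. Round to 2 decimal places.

N = 108; target position k = 50/100 · 108 = 54.
Cumulative frequencies: 16, 27, 45, 69, 80, 108.
Observation 54 falls in the class 350 – <400.
L = 350, CF = 45, f = 24, h = 50.
P50 = 350 + ((54 − 45)/24)·50 = 350 + 18.75 = 368.75.

368.75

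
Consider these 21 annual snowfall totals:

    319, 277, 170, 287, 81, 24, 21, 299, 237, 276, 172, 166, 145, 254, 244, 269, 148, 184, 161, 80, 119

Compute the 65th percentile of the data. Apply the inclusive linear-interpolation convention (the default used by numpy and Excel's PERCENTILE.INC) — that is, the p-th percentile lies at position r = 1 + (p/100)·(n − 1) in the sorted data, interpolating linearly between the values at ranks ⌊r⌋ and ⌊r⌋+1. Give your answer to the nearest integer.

244

Sorted: 21, 24, 80, 81, 119, 145, 148, 161, 166, 170, 172, 184, 237, 244, 254, 269, 276, 277, 287, 299, 319.
n = 21.
r = 1 + (65/100)·(21 − 1) = 1 + 13 = 14.
r is an integer, so P65 is the value at rank 14: 244.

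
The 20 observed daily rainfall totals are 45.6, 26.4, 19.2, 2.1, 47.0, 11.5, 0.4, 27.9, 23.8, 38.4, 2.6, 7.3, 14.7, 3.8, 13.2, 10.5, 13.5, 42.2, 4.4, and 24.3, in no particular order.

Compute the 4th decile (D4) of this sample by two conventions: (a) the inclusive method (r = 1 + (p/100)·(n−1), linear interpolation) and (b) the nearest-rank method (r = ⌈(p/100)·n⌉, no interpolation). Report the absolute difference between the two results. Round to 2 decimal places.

1.02

Sorted: 0.4, 2.1, 2.6, 3.8, 4.4, 7.3, 10.5, 11.5, 13.2, 13.5, 14.7, 19.2, 23.8, 24.3, 26.4, 27.9, 38.4, 42.2, 45.6, 47.0.
n = 20.
(a) r = 8.6; between ranks 8 (11.5) and 9 (13.2): 12.52.
(b) the nearest-rank method: rank 8 → 11.5.
|12.52 − 11.5| = 1.02.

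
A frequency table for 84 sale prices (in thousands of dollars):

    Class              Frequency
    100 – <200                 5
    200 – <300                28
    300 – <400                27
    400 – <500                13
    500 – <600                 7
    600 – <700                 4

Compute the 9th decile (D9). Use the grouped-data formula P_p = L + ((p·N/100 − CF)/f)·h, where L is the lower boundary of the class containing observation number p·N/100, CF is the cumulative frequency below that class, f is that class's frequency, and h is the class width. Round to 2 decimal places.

N = 84; target position k = 90/100 · 84 = 75.6.
Cumulative frequencies: 5, 33, 60, 73, 80, 84.
Observation 75.6 falls in the class 500 – <600.
L = 500, CF = 73, f = 7, h = 100.
P90 = 500 + ((75.6 − 73)/7)·100 = 500 + 37.1429 = 537.143.

537.14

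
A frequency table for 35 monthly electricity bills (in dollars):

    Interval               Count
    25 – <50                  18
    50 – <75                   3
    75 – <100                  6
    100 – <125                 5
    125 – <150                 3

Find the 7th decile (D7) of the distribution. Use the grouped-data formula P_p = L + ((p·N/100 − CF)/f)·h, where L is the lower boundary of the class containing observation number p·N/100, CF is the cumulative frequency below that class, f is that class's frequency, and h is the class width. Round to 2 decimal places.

89.58

N = 35; target position k = 70/100 · 35 = 24.5.
Cumulative frequencies: 18, 21, 27, 32, 35.
Observation 24.5 falls in the class 75 – <100.
L = 75, CF = 21, f = 6, h = 25.
P70 = 75 + ((24.5 − 21)/6)·25 = 75 + 14.5833 = 89.5833.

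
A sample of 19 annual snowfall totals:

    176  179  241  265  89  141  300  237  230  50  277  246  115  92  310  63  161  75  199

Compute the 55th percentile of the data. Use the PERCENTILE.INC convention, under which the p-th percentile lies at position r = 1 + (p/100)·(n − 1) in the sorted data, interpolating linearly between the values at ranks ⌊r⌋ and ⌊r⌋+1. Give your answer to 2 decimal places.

Sorted: 50, 63, 75, 89, 92, 115, 141, 161, 176, 179, 199, 230, 237, 241, 246, 265, 277, 300, 310.
n = 19.
r = 1 + (55/100)·(19 − 1) = 1 + 9.9 = 10.9.
Rank 10 is 179 and rank 11 is 199.
Interpolate: 179 + 0.9·(199 − 179) = 179 + 0.9·20 = 197.

197.00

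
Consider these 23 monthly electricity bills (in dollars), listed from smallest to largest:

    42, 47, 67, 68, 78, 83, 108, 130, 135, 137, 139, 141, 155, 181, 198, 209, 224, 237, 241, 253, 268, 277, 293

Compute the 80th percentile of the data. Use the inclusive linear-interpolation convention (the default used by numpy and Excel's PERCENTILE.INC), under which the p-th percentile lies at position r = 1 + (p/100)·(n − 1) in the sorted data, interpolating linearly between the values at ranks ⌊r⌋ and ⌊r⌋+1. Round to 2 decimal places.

239.40

n = 23.
r = 1 + (80/100)·(23 − 1) = 1 + 17.6 = 18.6.
Rank 18 is 237 and rank 19 is 241.
Interpolate: 237 + 0.6·(241 − 237) = 237 + 0.6·4 = 239.4.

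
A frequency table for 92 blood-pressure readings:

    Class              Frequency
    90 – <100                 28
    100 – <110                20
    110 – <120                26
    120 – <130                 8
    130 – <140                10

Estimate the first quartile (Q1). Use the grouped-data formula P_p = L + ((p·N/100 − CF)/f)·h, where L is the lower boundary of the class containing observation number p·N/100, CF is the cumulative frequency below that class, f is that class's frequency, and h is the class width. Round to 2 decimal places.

N = 92; target position k = 25/100 · 92 = 23.
Cumulative frequencies: 28, 48, 74, 82, 92.
Observation 23 falls in the class 90 – <100.
L = 90, CF = 0, f = 28, h = 10.
P25 = 90 + ((23 − 0)/28)·10 = 90 + 8.21429 = 98.2143.

98.21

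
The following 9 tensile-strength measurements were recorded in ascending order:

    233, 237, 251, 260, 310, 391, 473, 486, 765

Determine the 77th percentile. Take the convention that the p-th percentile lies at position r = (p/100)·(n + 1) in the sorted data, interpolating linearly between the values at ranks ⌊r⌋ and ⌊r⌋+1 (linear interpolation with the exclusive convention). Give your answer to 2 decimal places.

n = 9.
r = (77/100)·(9 + 1) = 7.7.
Rank 7 is 473 and rank 8 is 486.
Interpolate: 473 + 0.7·(486 − 473) = 473 + 0.7·13 = 482.1.

482.10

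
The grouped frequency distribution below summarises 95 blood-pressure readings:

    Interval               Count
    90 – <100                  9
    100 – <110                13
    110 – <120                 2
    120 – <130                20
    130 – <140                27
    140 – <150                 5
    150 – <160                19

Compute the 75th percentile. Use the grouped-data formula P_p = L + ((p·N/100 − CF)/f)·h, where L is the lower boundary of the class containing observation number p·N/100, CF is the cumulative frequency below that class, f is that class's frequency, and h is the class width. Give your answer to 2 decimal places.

140.50

N = 95; target position k = 75/100 · 95 = 71.25.
Cumulative frequencies: 9, 22, 24, 44, 71, 76, 95.
Observation 71.25 falls in the class 140 – <150.
L = 140, CF = 71, f = 5, h = 10.
P75 = 140 + ((71.25 − 71)/5)·10 = 140 + 0.5 = 140.5.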